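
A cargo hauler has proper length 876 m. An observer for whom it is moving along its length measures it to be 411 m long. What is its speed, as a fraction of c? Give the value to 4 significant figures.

γ = L₀/L = 876/411 = 2.13139
β = √(1 − 1/γ²) = 0.8831

β ≈ 0.8831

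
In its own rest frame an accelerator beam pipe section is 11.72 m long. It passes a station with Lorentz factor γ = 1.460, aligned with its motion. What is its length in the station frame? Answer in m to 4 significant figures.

L ≈ 8.027 m

γ = 1.460 (given)
Length contraction: L = L₀/γ = 11.72/1.460 = 8.027 m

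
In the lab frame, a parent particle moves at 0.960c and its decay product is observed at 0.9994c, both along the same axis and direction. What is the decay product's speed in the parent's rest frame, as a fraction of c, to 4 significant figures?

u' ≈ 0.9710c

Inverse velocity addition: u' = (u − v)/(1 − uv/c²)
= (0.9994 − 0.960)/(1 − 0.9994×0.960) = 0.03940/0.0405760 = 0.9710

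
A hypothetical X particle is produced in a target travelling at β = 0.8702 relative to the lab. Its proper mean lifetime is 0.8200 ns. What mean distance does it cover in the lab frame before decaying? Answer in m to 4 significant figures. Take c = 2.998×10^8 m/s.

γ = 1/√(1 − 0.8702²) = 2.02964
Dilated lifetime: Δt = γτ₀ = 2.02964 × 0.8200 ns = 1.66430 ns
d = vΔt = 0.8702c × 1.66430 ns = 2.60886×10^8 m/s × 1.66430×10^-9 s = 0.4342 m

d ≈ 0.4342 m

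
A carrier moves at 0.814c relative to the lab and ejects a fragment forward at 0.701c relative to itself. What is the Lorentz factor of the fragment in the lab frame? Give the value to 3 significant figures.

γ ≈ 3.79

u_lab = (0.701 + 0.814)/(1 + 0.701×0.814) = 1.515/1.57061 = 0.964591
γ = 1/√(1 − 0.964591²) = 3.79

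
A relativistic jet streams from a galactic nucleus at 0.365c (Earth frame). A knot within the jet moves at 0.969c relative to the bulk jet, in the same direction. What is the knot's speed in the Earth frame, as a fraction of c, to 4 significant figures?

u ≈ 0.9855c

Relativistic velocity addition: u = (u' + v)/(1 + u'v/c²)
= (0.969 + 0.365)/(1 + 0.969×0.365) = 1.334/1.35369 = 0.9855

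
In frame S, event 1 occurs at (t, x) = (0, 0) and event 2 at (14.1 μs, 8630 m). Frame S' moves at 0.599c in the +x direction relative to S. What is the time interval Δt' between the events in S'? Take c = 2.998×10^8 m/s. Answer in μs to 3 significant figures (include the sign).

Δt' ≈ -3.92 μs

γ = 1/√(1 − 0.599²) = 1.2488
Δt' = γ(Δt − vΔx/c²) = 1.2488 × (14.1 μs − 0.599×8630 m / (2.998×10^8 m/s))
= 1.2488 × (-3.1427 μs) = -3.92 μs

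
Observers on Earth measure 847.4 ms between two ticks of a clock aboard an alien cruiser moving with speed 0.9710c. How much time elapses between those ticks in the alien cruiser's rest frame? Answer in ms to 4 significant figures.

γ = 1/√(1 − 0.9710²) = 4.18271
Proper time: τ₀ = Δt/γ = 847.4/4.18271 = 202.6 ms

τ₀ ≈ 202.6 ms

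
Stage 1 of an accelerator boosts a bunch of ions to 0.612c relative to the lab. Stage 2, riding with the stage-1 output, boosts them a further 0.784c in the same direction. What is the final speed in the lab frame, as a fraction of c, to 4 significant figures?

u ≈ 0.9434c

Compose boost 2: (0.784 + 0.612)/(1 + 0.784×0.612) = 1.396/1.47981 = 0.9434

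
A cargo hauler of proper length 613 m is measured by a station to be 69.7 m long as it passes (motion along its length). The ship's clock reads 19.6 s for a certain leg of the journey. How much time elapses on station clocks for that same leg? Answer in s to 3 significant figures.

Δt ≈ 172 s

Length contraction ⇒ γ = L₀/L = 613/69.7 = 8.7948
Time dilation: Δt = γτ₀ = 8.7948 × 19.6 s = 172 s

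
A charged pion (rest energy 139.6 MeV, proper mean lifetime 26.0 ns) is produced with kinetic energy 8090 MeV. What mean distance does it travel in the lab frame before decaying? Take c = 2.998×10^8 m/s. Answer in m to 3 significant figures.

d ≈ 459 m

γ = 1 + K/(m₀c²) = 1 + 8090/139.6 = 58.951
β = √(1 − 1/γ²) = 0.99986
Dilated lifetime: γτ₀ = 58.951 × 26.0 ns = 1532.7 ns
d = βc·γτ₀ = 0.99986 × (2.998×10^8 m/s) × 1.5327×10^-6 s = 459 m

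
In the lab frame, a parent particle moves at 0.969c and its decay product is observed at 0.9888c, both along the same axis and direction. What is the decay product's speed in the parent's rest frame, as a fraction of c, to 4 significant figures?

Inverse velocity addition: u' = (u − v)/(1 − uv/c²)
= (0.9888 − 0.969)/(1 − 0.9888×0.969) = 0.01980/0.0418528 = 0.4731

u' ≈ 0.4731c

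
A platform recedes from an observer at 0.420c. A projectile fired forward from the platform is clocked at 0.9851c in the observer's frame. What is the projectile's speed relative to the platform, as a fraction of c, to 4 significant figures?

Inverse velocity addition: u' = (u − v)/(1 − uv/c²)
= (0.9851 − 0.420)/(1 − 0.9851×0.420) = 0.5651/0.586258 = 0.9639

u' ≈ 0.9639c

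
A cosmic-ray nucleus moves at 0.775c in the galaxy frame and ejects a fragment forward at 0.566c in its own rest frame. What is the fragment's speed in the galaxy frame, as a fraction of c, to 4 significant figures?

Compose boost 2: (0.566 + 0.775)/(1 + 0.566×0.775) = 1.341/1.43865 = 0.9321

u ≈ 0.9321c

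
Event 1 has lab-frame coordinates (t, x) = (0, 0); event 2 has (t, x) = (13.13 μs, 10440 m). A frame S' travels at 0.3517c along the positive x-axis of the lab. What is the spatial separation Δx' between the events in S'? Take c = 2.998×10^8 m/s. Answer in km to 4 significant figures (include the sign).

γ = 1/√(1 − 0.3517²) = 1.06825
Δx' = γ(Δx − vΔt) = 1.06825 × (10440 m − 0.3517×(2.998×10^8 m/s)×13.13×10^-6 s)
= 1.06825 × (9055.58 m) = 9.674 km

Δx' ≈ 9.674 km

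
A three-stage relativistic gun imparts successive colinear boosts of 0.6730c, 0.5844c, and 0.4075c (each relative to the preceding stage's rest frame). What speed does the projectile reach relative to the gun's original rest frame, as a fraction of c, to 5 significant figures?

u ≈ 0.95775c

Compose boost 2: (0.5844 + 0.6730)/(1 + 0.5844×0.6730) = 1.2574/1.393301 = 0.9024610
Compose boost 3: (0.4075 + 0.9024610)/(1 + 0.4075×0.9024610) = 1.309961/1.367753 = 0.95775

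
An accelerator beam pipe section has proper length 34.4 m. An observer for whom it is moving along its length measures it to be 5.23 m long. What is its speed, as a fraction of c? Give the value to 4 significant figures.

β ≈ 0.9884

γ = L₀/L = 34.4/5.23 = 6.57744
β = √(1 − 1/γ²) = 0.9884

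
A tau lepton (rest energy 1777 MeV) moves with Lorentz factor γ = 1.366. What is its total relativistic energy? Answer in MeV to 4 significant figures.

γ = 1.366 (given)
E = γm₀c² = 1.366 × 1777 MeV = 2427 MeV

E ≈ 2427 MeV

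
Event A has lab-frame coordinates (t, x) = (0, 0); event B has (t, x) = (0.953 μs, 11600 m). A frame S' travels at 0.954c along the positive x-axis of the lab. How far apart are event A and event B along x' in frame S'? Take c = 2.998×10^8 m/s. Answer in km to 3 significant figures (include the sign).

γ = 1/√(1 − 0.954²) = 3.3355
Δx' = γ(Δx − vΔt) = 3.3355 × (11600 m − 0.954×(2.998×10^8 m/s)×0.953×10^-6 s)
= 3.3355 × (11327 m) = 37.8 km

Δx' ≈ 37.8 km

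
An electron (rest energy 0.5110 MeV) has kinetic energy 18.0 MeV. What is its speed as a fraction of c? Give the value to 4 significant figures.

γ = 1 + K/(m₀c²) = 1 + 18.0/0.5110 = 36.2250
β = √(1 − 1/γ²) = 0.9996

β ≈ 0.9996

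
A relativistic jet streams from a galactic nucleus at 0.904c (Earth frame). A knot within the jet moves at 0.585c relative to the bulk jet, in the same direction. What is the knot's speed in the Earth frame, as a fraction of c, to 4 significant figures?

u ≈ 0.9739c

Relativistic velocity addition: u = (u' + v)/(1 + u'v/c²)
= (0.585 + 0.904)/(1 + 0.585×0.904) = 1.489/1.52884 = 0.9739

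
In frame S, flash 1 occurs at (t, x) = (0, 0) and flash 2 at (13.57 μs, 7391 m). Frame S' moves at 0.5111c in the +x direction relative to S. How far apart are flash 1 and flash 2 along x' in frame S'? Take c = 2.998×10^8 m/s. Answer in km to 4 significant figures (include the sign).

γ = 1/√(1 − 0.5111²) = 1.16344
Δx' = γ(Δx − vΔt) = 1.16344 × (7391 m − 0.5111×(2.998×10^8 m/s)×13.57×10^-6 s)
= 1.16344 × (5311.70 m) = 6.180 km

Δx' ≈ 6.180 km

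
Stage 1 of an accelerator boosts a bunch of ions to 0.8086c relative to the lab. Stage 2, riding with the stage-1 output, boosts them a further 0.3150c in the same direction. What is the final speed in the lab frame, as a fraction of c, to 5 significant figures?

Compose boost 2: (0.3150 + 0.8086)/(1 + 0.3150×0.8086) = 1.1236/1.254709 = 0.89551

u ≈ 0.89551c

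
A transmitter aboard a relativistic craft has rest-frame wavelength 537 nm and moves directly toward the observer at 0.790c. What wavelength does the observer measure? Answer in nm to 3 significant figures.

λ_obs ≈ 184 nm

Relativistic Doppler: λ_obs = λ_src √((1−β)/(1+β))
= 537 × √(0.21000/1.7900) = 537 × 0.34252 = 184 nm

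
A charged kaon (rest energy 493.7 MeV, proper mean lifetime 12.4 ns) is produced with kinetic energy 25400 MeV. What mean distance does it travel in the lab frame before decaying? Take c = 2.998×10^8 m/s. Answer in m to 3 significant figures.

d ≈ 195 m

γ = 1 + K/(m₀c²) = 1 + 25400/493.7 = 52.448
β = √(1 − 1/γ²) = 0.99982
Dilated lifetime: γτ₀ = 52.448 × 12.4 ns = 650.36 ns
d = βc·γτ₀ = 0.99982 × (2.998×10^8 m/s) × 6.5036×10^-7 s = 195 m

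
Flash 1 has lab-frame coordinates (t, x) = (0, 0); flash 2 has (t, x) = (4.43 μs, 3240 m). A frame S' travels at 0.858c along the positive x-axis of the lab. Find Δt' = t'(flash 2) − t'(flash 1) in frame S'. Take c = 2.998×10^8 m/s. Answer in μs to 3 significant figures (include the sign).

γ = 1/√(1 − 0.858²) = 1.9469
Δt' = γ(Δt − vΔx/c²) = 1.9469 × (4.43 μs − 0.858×3240 m / (2.998×10^8 m/s))
= 1.9469 × (-4.8426 μs) = -9.43 μs

Δt' ≈ -9.43 μs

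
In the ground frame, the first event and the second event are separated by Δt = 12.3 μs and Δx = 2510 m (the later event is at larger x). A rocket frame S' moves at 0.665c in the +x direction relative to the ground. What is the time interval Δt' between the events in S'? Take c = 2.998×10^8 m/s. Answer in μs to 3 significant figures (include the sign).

γ = 1/√(1 − 0.665²) = 1.3390
Δt' = γ(Δt − vΔx/c²) = 1.3390 × (12.3 μs − 0.665×2510 m / (2.998×10^8 m/s))
= 1.3390 × (6.7325 μs) = 9.01 μs

Δt' ≈ 9.01 μs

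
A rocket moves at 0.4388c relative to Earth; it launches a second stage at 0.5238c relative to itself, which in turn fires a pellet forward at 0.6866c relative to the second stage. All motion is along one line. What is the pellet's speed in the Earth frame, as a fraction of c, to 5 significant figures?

Compose boost 2: (0.5238 + 0.4388)/(1 + 0.5238×0.4388) = 0.96260/1.229843 = 0.7827013
Compose boost 3: (0.6866 + 0.7827013)/(1 + 0.6866×0.7827013) = 1.469301/1.537403 = 0.95570

u ≈ 0.95570c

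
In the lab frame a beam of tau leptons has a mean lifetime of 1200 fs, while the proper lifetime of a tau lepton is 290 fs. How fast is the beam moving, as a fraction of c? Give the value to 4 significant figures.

γ = Δt/τ₀ = 1200/290 = 4.13793
β = √(1 − 1/γ²) = √(1 − 1/4.13793²) = 0.9704

β ≈ 0.9704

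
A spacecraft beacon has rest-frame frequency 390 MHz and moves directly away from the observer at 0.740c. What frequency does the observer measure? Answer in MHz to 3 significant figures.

f_obs ≈ 151 MHz

Relativistic Doppler: f_obs = f_src √((1−β)/(1+β))
= 390 × √(0.26000/1.7400) = 390 × 0.38656 = 151 MHz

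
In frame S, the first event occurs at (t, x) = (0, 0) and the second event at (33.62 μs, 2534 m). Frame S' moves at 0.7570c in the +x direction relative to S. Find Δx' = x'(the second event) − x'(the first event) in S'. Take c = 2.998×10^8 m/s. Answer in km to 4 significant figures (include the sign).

γ = 1/√(1 − 0.7570²) = 1.53042
Δx' = γ(Δx − vΔt) = 1.53042 × (2534 m − 0.7570×(2.998×10^8 m/s)×33.62×10^-6 s)
= 1.53042 × (-5096.01 m) = -7.799 km

Δx' ≈ -7.799 km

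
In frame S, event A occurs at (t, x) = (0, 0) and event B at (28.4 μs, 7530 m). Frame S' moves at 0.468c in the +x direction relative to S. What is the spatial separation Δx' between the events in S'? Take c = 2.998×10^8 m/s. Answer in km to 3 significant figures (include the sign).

γ = 1/√(1 − 0.468²) = 1.1316
Δx' = γ(Δx − vΔt) = 1.1316 × (7530 m − 0.468×(2.998×10^8 m/s)×28.4×10^-6 s)
= 1.1316 × (3545.3 m) = 4.01 km

Δx' ≈ 4.01 km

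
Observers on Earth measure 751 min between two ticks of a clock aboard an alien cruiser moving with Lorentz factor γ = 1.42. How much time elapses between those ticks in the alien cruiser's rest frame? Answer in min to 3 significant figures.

τ₀ ≈ 529 min

γ = 1.42 (given)
Proper time: τ₀ = Δt/γ = 751/1.42 = 529 min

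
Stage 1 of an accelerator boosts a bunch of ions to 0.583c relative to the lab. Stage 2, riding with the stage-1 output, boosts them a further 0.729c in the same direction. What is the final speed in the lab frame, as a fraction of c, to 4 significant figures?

Compose boost 2: (0.729 + 0.583)/(1 + 0.729×0.583) = 1.312/1.42501 = 0.9207

u ≈ 0.9207c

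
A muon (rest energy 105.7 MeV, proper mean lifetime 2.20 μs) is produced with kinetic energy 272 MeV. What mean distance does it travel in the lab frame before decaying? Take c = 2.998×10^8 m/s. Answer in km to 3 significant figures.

γ = 1 + K/(m₀c²) = 1 + 272/105.7 = 3.5733
β = √(1 − 1/γ²) = 0.96004
Dilated lifetime: γτ₀ = 3.5733 × 2.20 μs = 7.8613 μs
d = βc·γτ₀ = 0.96004 × (2.998×10^8 m/s) × 7.8613×10^-6 s = 2.26 km

d ≈ 2.26 km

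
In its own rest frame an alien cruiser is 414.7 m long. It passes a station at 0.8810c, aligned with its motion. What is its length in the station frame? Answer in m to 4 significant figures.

γ = 1/√(1 − 0.8810²) = 2.11365
Length contraction: L = L₀/γ = 414.7/2.11365 = 196.2 m

L ≈ 196.2 m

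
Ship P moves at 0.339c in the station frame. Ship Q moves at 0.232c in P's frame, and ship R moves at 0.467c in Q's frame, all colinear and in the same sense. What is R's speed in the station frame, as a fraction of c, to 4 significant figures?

Compose boost 2: (0.232 + 0.339)/(1 + 0.232×0.339) = 0.5710/1.07865 = 0.529366
Compose boost 3: (0.467 + 0.529366)/(1 + 0.467×0.529366) = 0.996366/1.24721 = 0.7989

u ≈ 0.7989c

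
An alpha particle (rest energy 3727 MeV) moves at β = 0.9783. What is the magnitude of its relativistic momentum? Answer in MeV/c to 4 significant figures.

γ = 1/√(1 − 0.9783²) = 4.82641
p = γβm₀c = 4.82641 × 0.9783 × 3727 MeV/c = 17600 MeV/c

p ≈ 17600 MeV/c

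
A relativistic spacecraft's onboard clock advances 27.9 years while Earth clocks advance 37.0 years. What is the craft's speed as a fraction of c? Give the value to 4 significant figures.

β ≈ 0.6568

γ = Δt/τ₀ = 37.0/27.9 = 1.32616
β = √(1 − 1/γ²) = √(1 − 1/1.32616²) = 0.6568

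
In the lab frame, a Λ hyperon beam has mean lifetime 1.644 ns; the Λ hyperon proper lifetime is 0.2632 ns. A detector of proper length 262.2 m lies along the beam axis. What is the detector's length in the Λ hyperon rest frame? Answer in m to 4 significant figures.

L ≈ 41.98 m

Time dilation ⇒ γ = Δt/τ₀ = 1.644/0.2632 = 6.24620
Length contraction: L = L₀/γ = 262.2/6.24620 = 41.98 m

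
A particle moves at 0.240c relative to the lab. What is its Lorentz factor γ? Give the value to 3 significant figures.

γ ≈ 1.03

γ = 1/√(1 − β²) = 1/√(1 − 0.240²) = 1/√(0.94240) = 1.03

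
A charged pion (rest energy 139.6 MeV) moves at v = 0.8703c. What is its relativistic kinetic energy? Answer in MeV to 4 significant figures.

γ = 1/√(1 − 0.8703²) = 2.03037
K = (γ − 1)m₀c² = (2.03037 − 1) × 139.6 MeV = 1.03037 × 139.6 MeV = 143.8 MeV

K ≈ 143.8 MeV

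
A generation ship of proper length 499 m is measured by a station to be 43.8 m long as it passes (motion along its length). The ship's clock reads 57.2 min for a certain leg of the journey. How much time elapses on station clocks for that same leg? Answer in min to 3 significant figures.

Δt ≈ 652 min

Length contraction ⇒ γ = L₀/L = 499/43.8 = 11.393
Time dilation: Δt = γτ₀ = 11.393 × 57.2 min = 652 min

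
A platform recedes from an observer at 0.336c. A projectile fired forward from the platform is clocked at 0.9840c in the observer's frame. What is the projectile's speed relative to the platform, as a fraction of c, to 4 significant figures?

u' ≈ 0.9681c

Inverse velocity addition: u' = (u − v)/(1 − uv/c²)
= (0.9840 − 0.336)/(1 − 0.9840×0.336) = 0.6480/0.669376 = 0.9681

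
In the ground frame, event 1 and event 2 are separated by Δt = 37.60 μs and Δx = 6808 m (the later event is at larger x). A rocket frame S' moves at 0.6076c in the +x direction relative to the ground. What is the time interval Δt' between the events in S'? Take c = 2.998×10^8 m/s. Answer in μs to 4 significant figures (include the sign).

γ = 1/√(1 − 0.6076²) = 1.25906
Δt' = γ(Δt − vΔx/c²) = 1.25906 × (37.60 μs − 0.6076×6808 m / (2.998×10^8 m/s))
= 1.25906 × (23.8023 μs) = 29.97 μs

Δt' ≈ 29.97 μs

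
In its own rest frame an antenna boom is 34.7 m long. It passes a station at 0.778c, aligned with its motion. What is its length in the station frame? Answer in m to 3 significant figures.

γ = 1/√(1 − 0.778²) = 1.5917
Length contraction: L = L₀/γ = 34.7/1.5917 = 21.8 m

L ≈ 21.8 m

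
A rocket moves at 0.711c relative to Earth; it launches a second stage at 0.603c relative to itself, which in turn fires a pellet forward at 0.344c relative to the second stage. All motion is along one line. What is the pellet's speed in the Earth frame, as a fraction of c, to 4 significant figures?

u ≈ 0.9600c

Compose boost 2: (0.603 + 0.711)/(1 + 0.603×0.711) = 1.314/1.42873 = 0.919696
Compose boost 3: (0.344 + 0.919696)/(1 + 0.344×0.919696) = 1.26370/1.31638 = 0.9600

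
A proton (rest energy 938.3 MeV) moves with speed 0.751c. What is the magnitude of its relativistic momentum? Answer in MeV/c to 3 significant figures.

p ≈ 1070 MeV/c

γ = 1/√(1 − 0.751²) = 1.5145
p = γβm₀c = 1.5145 × 0.751 × 938.3 MeV/c = 1070 MeV/c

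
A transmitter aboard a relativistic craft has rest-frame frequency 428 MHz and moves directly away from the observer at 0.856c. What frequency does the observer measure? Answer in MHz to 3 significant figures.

f_obs ≈ 119 MHz

Relativistic Doppler: f_obs = f_src √((1−β)/(1+β))
= 428 × √(0.14400/1.8560) = 428 × 0.27854 = 119 MHz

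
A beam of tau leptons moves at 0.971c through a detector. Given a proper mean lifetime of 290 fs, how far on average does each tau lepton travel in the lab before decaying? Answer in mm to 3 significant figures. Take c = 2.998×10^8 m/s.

γ = 1/√(1 − 0.971²) = 4.1827
Dilated lifetime: Δt = γτ₀ = 4.1827 × 290 fs = 1213.0 fs
d = vΔt = 0.971c × 1213.0 fs = 2.9111×10^8 m/s × 1.2130×10^-12 s = 0.353 mm

d ≈ 0.353 mm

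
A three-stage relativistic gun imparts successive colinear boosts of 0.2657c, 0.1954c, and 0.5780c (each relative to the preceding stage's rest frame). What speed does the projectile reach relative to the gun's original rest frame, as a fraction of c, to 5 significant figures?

Compose boost 2: (0.1954 + 0.2657)/(1 + 0.1954×0.2657) = 0.46110/1.051918 = 0.4383422
Compose boost 3: (0.5780 + 0.4383422)/(1 + 0.5780×0.4383422) = 1.016342/1.253362 = 0.81089

u ≈ 0.81089c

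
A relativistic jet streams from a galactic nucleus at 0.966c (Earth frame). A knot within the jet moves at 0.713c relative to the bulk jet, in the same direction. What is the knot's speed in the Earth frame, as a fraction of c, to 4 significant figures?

u ≈ 0.9942c

Relativistic velocity addition: u = (u' + v)/(1 + u'v/c²)
= (0.713 + 0.966)/(1 + 0.713×0.966) = 1.679/1.68876 = 0.9942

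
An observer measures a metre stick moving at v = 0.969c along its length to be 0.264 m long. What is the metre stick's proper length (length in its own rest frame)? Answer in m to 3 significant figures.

γ = 1/√(1 − 0.969²) = 4.0476
L₀ = γL = 4.0476 × 0.264 = 1.07 m

L₀ ≈ 1.07 m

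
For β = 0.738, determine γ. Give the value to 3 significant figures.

γ ≈ 1.48

γ = 1/√(1 − β²) = 1/√(1 − 0.738²) = 1/√(0.45536) = 1.48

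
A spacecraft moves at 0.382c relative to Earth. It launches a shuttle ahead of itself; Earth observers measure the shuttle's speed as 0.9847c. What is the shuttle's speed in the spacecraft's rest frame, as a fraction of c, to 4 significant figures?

Inverse velocity addition: u' = (u − v)/(1 − uv/c²)
= (0.9847 − 0.382)/(1 − 0.9847×0.382) = 0.6027/0.623845 = 0.9661

u' ≈ 0.9661c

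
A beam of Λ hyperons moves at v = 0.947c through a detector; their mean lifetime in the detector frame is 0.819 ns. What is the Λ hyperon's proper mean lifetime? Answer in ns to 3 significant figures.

τ₀ ≈ 0.263 ns

γ = 1/√(1 − 0.947²) = 3.1130
Proper time: τ₀ = Δt/γ = 0.819/3.1130 = 0.263 ns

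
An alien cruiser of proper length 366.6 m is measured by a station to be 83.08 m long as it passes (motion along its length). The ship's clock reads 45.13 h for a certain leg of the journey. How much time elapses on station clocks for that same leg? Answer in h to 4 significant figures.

Δt ≈ 199.1 h

Length contraction ⇒ γ = L₀/L = 366.6/83.08 = 4.41261
Time dilation: Δt = γτ₀ = 4.41261 × 45.13 h = 199.1 h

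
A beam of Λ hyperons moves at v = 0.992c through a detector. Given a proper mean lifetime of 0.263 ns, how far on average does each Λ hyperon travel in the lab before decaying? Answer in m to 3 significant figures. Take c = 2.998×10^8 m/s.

d ≈ 0.620 m

γ = 1/√(1 − 0.992²) = 7.9216
Dilated lifetime: Δt = γτ₀ = 7.9216 × 0.263 ns = 2.0834 ns
d = vΔt = 0.992c × 2.0834 ns = 2.9740×10^8 m/s × 2.0834×10^-9 s = 0.620 m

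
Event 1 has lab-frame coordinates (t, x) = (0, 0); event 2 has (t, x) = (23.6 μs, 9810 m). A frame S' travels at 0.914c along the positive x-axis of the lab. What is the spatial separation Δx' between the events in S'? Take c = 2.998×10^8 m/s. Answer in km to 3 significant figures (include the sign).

Δx' ≈ 8.24 km

γ = 1/√(1 − 0.914²) = 2.4648
Δx' = γ(Δx − vΔt) = 2.4648 × (9810 m − 0.914×(2.998×10^8 m/s)×23.6×10^-6 s)
= 2.4648 × (3343.2 m) = 8.24 km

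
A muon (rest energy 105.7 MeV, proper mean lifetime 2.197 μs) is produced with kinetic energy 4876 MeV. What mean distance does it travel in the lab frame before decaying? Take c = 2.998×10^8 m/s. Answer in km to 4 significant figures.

γ = 1 + K/(m₀c²) = 1 + 4876/105.7 = 47.1306
β = √(1 − 1/γ²) = 0.999775
Dilated lifetime: γτ₀ = 47.1306 × 2.197 μs = 103.546 μs
d = βc·γτ₀ = 0.999775 × (2.998×10^8 m/s) × 0.000103546 s = 31.04 km

d ≈ 31.04 km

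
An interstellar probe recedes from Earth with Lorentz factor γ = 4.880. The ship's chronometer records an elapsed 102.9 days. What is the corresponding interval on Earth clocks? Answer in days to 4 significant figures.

γ = 4.880 (given)
Time dilation: Δt = γτ₀ = 4.880 × 102.9 days = 502.2 days

Δt ≈ 502.2 days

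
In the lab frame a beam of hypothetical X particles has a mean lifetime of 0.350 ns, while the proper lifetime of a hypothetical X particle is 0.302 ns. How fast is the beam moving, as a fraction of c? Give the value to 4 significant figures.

β ≈ 0.5054

γ = Δt/τ₀ = 0.350/0.302 = 1.15894
β = √(1 − 1/γ²) = √(1 − 1/1.15894²) = 0.5054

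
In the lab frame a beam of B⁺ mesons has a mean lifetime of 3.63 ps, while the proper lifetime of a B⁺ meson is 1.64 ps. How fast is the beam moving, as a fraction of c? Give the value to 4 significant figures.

γ = Δt/τ₀ = 3.63/1.64 = 2.21341
β = √(1 − 1/γ²) = √(1 − 1/2.21341²) = 0.8921

β ≈ 0.8921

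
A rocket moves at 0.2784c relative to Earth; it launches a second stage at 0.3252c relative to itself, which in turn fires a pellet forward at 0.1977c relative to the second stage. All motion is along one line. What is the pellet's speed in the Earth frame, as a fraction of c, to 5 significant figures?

Compose boost 2: (0.3252 + 0.2784)/(1 + 0.3252×0.2784) = 0.60360/1.090536 = 0.5534895
Compose boost 3: (0.1977 + 0.5534895)/(1 + 0.1977×0.5534895) = 0.7511895/1.109425 = 0.67710

u ≈ 0.67710c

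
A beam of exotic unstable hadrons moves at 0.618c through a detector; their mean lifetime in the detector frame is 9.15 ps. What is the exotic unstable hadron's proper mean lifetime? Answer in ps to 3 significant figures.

γ = 1/√(1 − 0.618²) = 1.2720
Proper time: τ₀ = Δt/γ = 9.15/1.2720 = 7.19 ps

τ₀ ≈ 7.19 ps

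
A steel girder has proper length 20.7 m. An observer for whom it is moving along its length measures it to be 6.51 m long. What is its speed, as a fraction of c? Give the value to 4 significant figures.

β ≈ 0.9493

γ = L₀/L = 20.7/6.51 = 3.17972
β = √(1 − 1/γ²) = 0.9493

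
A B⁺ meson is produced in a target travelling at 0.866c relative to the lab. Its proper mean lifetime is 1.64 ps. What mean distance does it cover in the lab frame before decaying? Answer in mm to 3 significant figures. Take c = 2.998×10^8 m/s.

γ = 1/√(1 − 0.866²) = 1.9998
Dilated lifetime: Δt = γτ₀ = 1.9998 × 1.64 ps = 3.2797 ps
d = vΔt = 0.866c × 3.2797 ps = 2.5963×10^8 m/s × 3.2797×10^-12 s = 0.852 mm

d ≈ 0.852 mm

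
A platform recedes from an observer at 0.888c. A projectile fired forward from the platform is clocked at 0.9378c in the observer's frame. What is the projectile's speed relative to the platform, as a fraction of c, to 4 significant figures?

u' ≈ 0.2978c

Inverse velocity addition: u' = (u − v)/(1 − uv/c²)
= (0.9378 − 0.888)/(1 − 0.9378×0.888) = 0.04980/0.167234 = 0.2978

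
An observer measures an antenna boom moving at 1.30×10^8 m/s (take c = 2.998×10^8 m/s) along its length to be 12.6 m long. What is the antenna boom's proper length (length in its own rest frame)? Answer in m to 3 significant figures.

β = v/c = 1.30×10^8 / 2.998×10^8 = 0.43362
γ = 1/√(1 − 0.43362²) = 1.1098
L₀ = γL = 1.1098 × 12.6 = 14.0 m

L₀ ≈ 14.0 m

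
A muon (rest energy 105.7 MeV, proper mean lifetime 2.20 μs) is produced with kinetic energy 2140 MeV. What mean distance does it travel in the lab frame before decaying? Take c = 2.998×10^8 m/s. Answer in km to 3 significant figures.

d ≈ 14.0 km

γ = 1 + K/(m₀c²) = 1 + 2140/105.7 = 21.246
β = √(1 − 1/γ²) = 0.99889
Dilated lifetime: γτ₀ = 21.246 × 2.20 μs = 46.741 μs
d = βc·γτ₀ = 0.99889 × (2.998×10^8 m/s) × 4.6741×10^-5 s = 14.0 km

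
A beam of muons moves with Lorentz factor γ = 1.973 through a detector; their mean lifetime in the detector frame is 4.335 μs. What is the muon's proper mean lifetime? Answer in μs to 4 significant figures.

γ = 1.973 (given)
Proper time: τ₀ = Δt/γ = 4.335/1.973 = 2.197 μs

τ₀ ≈ 2.197 μs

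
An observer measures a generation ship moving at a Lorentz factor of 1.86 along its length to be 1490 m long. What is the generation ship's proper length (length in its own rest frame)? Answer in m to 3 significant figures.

L₀ ≈ 2770 m

γ = 1.86 (given)
L₀ = γL = 1.86 × 1490 = 2770 m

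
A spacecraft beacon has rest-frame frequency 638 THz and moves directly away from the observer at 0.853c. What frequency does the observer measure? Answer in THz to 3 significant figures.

Relativistic Doppler: f_obs = f_src √((1−β)/(1+β))
= 638 × √(0.14700/1.8530) = 638 × 0.28166 = 180 THz

f_obs ≈ 180 THz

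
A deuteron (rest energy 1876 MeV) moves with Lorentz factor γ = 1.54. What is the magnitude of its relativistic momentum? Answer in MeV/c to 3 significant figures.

β = √(1 − 1/γ²) = √(1 − 1/1.54²) = 0.76049
p = γβm₀c = 1.54 × 0.76049 × 1876 MeV/c = 2200 MeV/c

p ≈ 2200 MeV/c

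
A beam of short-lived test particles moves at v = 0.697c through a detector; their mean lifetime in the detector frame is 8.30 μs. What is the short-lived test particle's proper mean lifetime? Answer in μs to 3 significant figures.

γ = 1/√(1 − 0.697²) = 1.3946
Proper time: τ₀ = Δt/γ = 8.30/1.3946 = 5.95 μs

τ₀ ≈ 5.95 μs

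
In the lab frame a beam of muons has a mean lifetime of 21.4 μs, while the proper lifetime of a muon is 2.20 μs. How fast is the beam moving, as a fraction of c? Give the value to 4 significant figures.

γ = Δt/τ₀ = 21.4/2.20 = 9.72727
β = √(1 − 1/γ²) = √(1 − 1/9.72727²) = 0.9947

β ≈ 0.9947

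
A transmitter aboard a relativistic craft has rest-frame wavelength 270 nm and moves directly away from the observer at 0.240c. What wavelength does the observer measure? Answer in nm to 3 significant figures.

λ_obs ≈ 345 nm

Relativistic Doppler: λ_obs = λ_src √((1+β)/(1−β))
= 270 × √(1.2400/0.76000) = 270 × 1.2773 = 345 nm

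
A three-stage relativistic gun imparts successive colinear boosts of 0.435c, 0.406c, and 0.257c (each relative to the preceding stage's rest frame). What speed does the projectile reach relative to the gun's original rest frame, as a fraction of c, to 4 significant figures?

u ≈ 0.8210c

Compose boost 2: (0.406 + 0.435)/(1 + 0.406×0.435) = 0.8410/1.17661 = 0.714765
Compose boost 3: (0.257 + 0.714765)/(1 + 0.257×0.714765) = 0.971765/1.18369 = 0.8210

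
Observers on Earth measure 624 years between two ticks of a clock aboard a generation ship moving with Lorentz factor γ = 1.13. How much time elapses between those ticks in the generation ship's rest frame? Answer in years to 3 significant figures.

γ = 1.13 (given)
Proper time: τ₀ = Δt/γ = 624/1.13 = 552 years

τ₀ ≈ 552 years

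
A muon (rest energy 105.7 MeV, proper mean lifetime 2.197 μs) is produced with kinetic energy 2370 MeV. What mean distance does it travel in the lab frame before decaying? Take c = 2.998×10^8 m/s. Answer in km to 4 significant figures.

d ≈ 15.41 km

γ = 1 + K/(m₀c²) = 1 + 2370/105.7 = 23.4219
β = √(1 − 1/γ²) = 0.999088
Dilated lifetime: γτ₀ = 23.4219 × 2.197 μs = 51.4580 μs
d = βc·γτ₀ = 0.999088 × (2.998×10^8 m/s) × 5.14580×10^-5 s = 15.41 km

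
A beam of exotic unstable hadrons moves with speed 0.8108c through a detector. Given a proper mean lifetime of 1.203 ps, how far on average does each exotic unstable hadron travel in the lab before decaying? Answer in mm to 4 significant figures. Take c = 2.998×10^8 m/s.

d ≈ 0.4996 mm

γ = 1/√(1 − 0.8108²) = 1.70846
Dilated lifetime: Δt = γτ₀ = 1.70846 × 1.203 ps = 2.05527 ps
d = vΔt = 0.8108c × 2.05527 ps = 2.43078×10^8 m/s × 2.05527×10^-12 s = 0.4996 mm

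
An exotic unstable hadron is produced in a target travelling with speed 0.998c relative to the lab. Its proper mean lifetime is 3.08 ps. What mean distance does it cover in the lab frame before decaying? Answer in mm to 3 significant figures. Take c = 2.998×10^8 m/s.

γ = 1/√(1 − 0.998²) = 15.819
Dilated lifetime: Δt = γτ₀ = 15.819 × 3.08 ps = 48.723 ps
d = vΔt = 0.998c × 48.723 ps = 2.9920×10^8 m/s × 4.8723×10^-11 s = 14.6 mm

d ≈ 14.6 mm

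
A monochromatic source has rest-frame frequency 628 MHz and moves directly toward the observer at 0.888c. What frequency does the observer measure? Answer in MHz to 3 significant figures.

f_obs ≈ 2580 MHz

Relativistic Doppler: f_obs = f_src √((1+β)/(1−β))
= 628 × √(1.8880/0.11200) = 628 × 4.1057 = 2580 MHz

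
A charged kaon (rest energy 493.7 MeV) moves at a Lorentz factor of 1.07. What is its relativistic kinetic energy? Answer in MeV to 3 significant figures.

K ≈ 34.6 MeV

γ = 1.07 (given)
K = (γ − 1)m₀c² = (1.07 − 1) × 493.7 MeV = 0.070000 × 493.7 MeV = 34.6 MeV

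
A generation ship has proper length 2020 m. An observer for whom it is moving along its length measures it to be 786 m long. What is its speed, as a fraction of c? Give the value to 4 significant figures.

γ = L₀/L = 2020/786 = 2.56997
β = √(1 − 1/γ²) = 0.9212

β ≈ 0.9212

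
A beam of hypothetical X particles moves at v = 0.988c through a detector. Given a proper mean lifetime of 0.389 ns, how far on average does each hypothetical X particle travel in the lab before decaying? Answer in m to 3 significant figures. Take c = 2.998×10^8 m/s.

γ = 1/√(1 − 0.988²) = 6.4744
Dilated lifetime: Δt = γτ₀ = 6.4744 × 0.389 ns = 2.5186 ns
d = vΔt = 0.988c × 2.5186 ns = 2.9620×10^8 m/s × 2.5186×10^-9 s = 0.746 m

d ≈ 0.746 m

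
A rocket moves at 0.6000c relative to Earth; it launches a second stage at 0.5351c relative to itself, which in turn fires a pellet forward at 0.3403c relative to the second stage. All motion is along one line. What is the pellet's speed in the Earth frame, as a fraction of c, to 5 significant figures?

Compose boost 2: (0.5351 + 0.6000)/(1 + 0.5351×0.6000) = 1.1351/1.321060 = 0.8592343
Compose boost 3: (0.3403 + 0.8592343)/(1 + 0.3403×0.8592343) = 1.199534/1.292397 = 0.92815

u ≈ 0.92815c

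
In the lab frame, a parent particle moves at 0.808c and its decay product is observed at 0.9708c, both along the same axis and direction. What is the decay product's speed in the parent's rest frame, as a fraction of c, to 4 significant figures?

Inverse velocity addition: u' = (u − v)/(1 − uv/c²)
= (0.9708 − 0.808)/(1 − 0.9708×0.808) = 0.1628/0.215594 = 0.7551

u' ≈ 0.7551c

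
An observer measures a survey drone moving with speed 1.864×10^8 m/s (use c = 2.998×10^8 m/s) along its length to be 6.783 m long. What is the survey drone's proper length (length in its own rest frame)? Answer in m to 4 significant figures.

L₀ ≈ 8.660 m

β = v/c = 1.864×10^8 / 2.998×10^8 = 0.621748
γ = 1/√(1 − 0.621748²) = 1.27678
L₀ = γL = 1.27678 × 6.783 = 8.660 m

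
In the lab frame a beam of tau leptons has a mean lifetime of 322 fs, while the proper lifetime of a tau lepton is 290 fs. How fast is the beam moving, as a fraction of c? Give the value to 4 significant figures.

γ = Δt/τ₀ = 322/290 = 1.11034
β = √(1 − 1/γ²) = √(1 − 1/1.11034²) = 0.4346

β ≈ 0.4346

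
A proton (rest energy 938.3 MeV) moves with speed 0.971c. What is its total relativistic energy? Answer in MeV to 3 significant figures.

E ≈ 3920 MeV

γ = 1/√(1 − 0.971²) = 4.1827
E = γm₀c² = 4.1827 × 938.3 MeV = 3920 MeV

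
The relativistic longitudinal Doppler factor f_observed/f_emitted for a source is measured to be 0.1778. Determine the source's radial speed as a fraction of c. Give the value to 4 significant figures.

f_obs/f_src = √((1−β)/(1+β)) = 0.1778  ⇒  (1−β)/(1+β) = 0.0316128
β = |1 − D²|/(1 + D²) = |1 − 0.0316128|/(1 + 0.0316128) = 0.9387

β ≈ 0.9387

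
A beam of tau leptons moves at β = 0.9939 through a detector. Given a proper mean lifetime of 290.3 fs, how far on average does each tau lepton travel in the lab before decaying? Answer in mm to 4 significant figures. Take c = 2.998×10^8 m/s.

γ = 1/√(1 − 0.9939²) = 9.06741
Dilated lifetime: Δt = γτ₀ = 9.06741 × 290.3 fs = 2632.27 fs
d = vΔt = 0.9939c × 2632.27 fs = 2.97971×10^8 m/s × 2.63227×10^-12 s = 0.7843 mm

d ≈ 0.7843 mm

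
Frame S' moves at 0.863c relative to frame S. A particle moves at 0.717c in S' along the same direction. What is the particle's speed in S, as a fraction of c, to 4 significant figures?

Relativistic velocity addition: u = (u' + v)/(1 + u'v/c²)
= (0.717 + 0.863)/(1 + 0.717×0.863) = 1.580/1.61877 = 0.9760

u ≈ 0.9760c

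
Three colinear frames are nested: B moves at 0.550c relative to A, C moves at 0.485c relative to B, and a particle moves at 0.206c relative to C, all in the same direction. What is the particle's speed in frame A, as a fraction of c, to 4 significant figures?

Compose boost 2: (0.485 + 0.550)/(1 + 0.485×0.550) = 1.035/1.26675 = 0.817052
Compose boost 3: (0.206 + 0.817052)/(1 + 0.206×0.817052) = 1.02305/1.16831 = 0.8757

u ≈ 0.8757c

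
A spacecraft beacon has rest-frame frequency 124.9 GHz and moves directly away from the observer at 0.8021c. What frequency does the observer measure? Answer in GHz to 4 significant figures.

Relativistic Doppler: f_obs = f_src √((1−β)/(1+β))
= 124.9 × √(0.197900/1.80210) = 124.9 × 0.331385 = 41.39 GHz

f_obs ≈ 41.39 GHz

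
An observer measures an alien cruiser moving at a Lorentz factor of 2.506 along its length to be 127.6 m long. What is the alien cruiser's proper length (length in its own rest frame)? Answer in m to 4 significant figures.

γ = 2.506 (given)
L₀ = γL = 2.506 × 127.6 = 319.8 m

L₀ ≈ 319.8 m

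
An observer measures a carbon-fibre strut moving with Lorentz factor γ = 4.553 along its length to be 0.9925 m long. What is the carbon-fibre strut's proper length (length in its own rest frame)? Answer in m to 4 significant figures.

L₀ ≈ 4.519 m

γ = 4.553 (given)
L₀ = γL = 4.553 × 0.9925 = 4.519 m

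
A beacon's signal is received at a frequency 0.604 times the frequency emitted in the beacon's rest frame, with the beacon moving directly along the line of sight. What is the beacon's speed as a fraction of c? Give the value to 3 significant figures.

f_obs/f_src = √((1−β)/(1+β)) = 0.604  ⇒  (1−β)/(1+β) = 0.36482
β = |1 − D²|/(1 + D²) = |1 − 0.36482|/(1 + 0.36482) = 0.465

β ≈ 0.465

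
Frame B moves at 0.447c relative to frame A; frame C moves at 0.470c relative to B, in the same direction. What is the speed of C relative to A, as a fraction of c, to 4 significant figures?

u ≈ 0.7578c

Compose boost 2: (0.470 + 0.447)/(1 + 0.470×0.447) = 0.9170/1.21009 = 0.7578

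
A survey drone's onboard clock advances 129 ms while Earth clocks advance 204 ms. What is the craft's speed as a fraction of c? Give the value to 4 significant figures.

β ≈ 0.7747

γ = Δt/τ₀ = 204/129 = 1.58140
β = √(1 − 1/γ²) = √(1 − 1/1.58140²) = 0.7747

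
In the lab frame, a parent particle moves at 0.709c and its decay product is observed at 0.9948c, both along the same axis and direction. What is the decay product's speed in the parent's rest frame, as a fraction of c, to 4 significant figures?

Inverse velocity addition: u' = (u − v)/(1 − uv/c²)
= (0.9948 − 0.709)/(1 − 0.9948×0.709) = 0.2858/0.294687 = 0.9698

u' ≈ 0.9698c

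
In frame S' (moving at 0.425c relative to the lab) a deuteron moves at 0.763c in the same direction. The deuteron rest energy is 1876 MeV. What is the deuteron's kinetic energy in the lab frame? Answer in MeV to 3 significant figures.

K ≈ 2370 MeV

u_lab = (0.763 + 0.425)/(1 + 0.763×0.425) = 0.897095
γ = 1/√(1 − 0.897095²) = 2.2633
K = (γ − 1)m₀c² = (2.2633 − 1) × 1876 = 1.2633 × 1876 = 2370 MeV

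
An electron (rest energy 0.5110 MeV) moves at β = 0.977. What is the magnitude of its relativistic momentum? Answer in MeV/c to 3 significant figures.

γ = 1/√(1 − 0.977²) = 4.6896
p = γβm₀c = 4.6896 × 0.977 × 0.5110 MeV/c = 2.34 MeV/c

p ≈ 2.34 MeV/c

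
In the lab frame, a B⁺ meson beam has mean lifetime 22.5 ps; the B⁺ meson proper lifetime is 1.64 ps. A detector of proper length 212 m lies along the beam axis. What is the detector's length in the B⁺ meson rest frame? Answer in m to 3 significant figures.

L ≈ 15.5 m

Time dilation ⇒ γ = Δt/τ₀ = 22.5/1.64 = 13.720
Length contraction: L = L₀/γ = 212/13.720 = 15.5 m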